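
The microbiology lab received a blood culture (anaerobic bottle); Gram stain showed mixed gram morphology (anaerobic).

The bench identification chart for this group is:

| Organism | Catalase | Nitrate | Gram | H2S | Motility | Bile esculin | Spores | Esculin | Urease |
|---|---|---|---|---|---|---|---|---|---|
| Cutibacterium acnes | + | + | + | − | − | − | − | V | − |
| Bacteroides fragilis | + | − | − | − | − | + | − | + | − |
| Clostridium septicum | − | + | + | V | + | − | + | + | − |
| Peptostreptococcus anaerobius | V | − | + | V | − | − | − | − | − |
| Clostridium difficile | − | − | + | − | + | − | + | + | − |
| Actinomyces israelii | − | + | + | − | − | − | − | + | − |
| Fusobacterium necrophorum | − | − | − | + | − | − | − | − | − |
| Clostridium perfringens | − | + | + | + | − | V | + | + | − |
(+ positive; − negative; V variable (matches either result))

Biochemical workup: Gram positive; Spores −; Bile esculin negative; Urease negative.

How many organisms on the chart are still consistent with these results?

3

Bile esculin −: excludes Bacteroides fragilis — 7 left.
Gram +: excludes Fusobacterium necrophorum — 6 left.
Urease −: all 6 remaining candidates are consistent.
Spores −: excludes Clostridium septicum, Clostridium difficile, Clostridium perfringens — 3 left.
Still consistent: Actinomyces israelii, Cutibacterium acnes, Peptostreptococcus anaerobius.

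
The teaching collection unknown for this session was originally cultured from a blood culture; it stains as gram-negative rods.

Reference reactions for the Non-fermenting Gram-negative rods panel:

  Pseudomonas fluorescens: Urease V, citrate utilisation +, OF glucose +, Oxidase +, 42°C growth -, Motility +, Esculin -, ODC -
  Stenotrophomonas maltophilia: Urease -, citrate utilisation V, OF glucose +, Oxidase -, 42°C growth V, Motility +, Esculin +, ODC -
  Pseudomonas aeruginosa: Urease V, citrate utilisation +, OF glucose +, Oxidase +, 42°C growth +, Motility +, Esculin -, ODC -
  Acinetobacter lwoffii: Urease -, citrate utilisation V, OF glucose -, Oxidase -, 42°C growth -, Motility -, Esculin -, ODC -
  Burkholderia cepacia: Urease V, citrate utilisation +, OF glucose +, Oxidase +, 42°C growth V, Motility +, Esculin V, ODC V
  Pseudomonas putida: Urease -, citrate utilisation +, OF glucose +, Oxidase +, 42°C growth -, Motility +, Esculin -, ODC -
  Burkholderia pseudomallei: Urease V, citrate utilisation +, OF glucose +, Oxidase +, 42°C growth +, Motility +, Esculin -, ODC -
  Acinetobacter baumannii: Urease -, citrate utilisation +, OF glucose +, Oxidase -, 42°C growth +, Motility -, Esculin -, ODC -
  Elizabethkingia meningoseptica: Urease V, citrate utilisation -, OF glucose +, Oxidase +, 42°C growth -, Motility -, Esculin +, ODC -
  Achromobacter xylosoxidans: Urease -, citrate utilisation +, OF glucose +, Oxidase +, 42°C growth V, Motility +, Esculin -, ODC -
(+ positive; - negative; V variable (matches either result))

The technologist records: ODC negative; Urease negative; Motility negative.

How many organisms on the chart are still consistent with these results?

3

Motility -: excludes 7 organisms — 3 left.
Urease -: all 3 remaining candidates are consistent.
ODC -: all 3 remaining candidates are consistent.
Still consistent: Acinetobacter baumannii, Acinetobacter lwoffii, Elizabethkingia meningoseptica.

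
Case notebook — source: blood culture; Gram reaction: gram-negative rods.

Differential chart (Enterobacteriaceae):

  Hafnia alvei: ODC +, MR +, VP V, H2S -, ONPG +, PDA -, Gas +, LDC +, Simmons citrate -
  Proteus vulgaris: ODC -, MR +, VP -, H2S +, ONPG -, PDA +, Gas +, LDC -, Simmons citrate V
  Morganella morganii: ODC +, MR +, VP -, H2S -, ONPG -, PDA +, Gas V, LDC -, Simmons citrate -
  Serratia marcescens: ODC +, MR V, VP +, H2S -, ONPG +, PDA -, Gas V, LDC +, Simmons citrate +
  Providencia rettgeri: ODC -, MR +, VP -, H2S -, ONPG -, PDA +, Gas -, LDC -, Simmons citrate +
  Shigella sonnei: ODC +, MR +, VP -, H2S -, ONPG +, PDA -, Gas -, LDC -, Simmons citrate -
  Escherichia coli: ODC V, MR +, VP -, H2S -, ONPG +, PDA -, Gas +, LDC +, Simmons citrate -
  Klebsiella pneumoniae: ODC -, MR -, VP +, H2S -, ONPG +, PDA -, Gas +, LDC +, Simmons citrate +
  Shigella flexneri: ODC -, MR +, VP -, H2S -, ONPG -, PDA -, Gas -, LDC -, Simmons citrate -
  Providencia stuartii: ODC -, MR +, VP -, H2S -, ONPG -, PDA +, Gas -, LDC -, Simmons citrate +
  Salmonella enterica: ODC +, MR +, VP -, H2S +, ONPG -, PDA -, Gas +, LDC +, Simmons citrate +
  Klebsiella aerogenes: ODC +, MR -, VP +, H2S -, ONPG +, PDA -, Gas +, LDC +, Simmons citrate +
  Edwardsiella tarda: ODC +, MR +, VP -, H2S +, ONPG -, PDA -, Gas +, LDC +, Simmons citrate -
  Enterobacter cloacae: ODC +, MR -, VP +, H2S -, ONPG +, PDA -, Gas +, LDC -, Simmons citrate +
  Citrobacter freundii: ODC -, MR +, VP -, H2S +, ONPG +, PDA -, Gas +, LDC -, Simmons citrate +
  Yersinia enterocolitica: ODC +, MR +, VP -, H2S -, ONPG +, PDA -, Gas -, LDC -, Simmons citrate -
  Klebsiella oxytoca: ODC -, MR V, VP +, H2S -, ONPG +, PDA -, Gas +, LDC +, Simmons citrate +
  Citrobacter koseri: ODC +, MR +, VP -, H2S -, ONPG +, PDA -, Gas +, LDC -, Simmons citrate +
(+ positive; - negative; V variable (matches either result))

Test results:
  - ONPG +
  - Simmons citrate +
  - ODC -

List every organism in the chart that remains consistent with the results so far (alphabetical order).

Citrobacter freundii, Klebsiella oxytoca, Klebsiella pneumoniae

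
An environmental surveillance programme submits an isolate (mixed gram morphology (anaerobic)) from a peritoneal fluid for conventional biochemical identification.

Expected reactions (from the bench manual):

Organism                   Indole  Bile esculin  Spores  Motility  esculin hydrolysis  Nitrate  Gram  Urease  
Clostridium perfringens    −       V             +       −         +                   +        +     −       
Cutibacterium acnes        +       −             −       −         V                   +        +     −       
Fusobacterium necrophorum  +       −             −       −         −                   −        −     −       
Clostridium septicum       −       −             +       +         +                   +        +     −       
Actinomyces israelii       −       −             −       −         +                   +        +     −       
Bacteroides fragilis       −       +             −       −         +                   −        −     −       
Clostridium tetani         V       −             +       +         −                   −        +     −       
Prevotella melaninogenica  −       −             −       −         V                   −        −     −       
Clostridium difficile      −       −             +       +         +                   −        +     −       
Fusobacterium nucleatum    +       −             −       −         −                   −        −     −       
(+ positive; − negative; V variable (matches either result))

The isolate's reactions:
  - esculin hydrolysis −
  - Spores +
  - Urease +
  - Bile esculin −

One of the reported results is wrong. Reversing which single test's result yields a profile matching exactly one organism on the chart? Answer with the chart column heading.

As reported, no row in the chart matches all 4 reactions.
Reversing Spores → still no organism matches.
Reversing Urease (to −) → unique match: Clostridium tetani.
Reversing Bile esculin → still no organism matches.
Reversing esculin hydrolysis → still no organism matches.

Urease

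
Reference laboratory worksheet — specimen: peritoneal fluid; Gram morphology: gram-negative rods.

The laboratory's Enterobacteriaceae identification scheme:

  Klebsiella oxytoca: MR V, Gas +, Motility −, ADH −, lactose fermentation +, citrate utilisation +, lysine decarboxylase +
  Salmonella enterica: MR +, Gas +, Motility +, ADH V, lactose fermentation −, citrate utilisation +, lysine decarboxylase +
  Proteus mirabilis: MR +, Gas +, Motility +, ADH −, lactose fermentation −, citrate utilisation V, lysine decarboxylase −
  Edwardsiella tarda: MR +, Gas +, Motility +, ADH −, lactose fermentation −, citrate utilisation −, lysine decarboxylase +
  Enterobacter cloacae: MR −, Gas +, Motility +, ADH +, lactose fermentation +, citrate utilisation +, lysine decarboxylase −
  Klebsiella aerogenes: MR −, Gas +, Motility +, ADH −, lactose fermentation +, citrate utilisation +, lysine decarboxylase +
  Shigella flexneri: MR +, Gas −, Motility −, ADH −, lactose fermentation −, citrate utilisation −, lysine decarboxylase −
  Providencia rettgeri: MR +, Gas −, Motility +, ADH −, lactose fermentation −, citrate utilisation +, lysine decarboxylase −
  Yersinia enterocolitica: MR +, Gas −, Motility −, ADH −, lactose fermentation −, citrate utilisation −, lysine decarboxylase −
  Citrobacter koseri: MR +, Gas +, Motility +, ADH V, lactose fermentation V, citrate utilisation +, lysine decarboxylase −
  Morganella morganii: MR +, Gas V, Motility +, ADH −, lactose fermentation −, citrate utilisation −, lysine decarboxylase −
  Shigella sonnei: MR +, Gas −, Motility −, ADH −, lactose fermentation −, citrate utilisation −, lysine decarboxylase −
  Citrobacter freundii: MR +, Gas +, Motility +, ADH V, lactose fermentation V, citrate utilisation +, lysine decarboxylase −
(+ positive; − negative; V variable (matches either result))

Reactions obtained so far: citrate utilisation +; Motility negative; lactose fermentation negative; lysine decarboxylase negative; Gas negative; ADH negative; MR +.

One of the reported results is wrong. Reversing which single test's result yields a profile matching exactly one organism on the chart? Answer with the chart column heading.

As reported, no row in the chart matches all 7 reactions.
Reversing lactose fermentation → still no organism matches.
Reversing lysine decarboxylase → still no organism matches.
Reversing Gas → still no organism matches.
Reversing citrate utilisation → 3 organisms match (not unique).
Reversing MR → still no organism matches.
Reversing Motility (to +) → unique match: Providencia rettgeri.
Reversing ADH → still no organism matches.

Motility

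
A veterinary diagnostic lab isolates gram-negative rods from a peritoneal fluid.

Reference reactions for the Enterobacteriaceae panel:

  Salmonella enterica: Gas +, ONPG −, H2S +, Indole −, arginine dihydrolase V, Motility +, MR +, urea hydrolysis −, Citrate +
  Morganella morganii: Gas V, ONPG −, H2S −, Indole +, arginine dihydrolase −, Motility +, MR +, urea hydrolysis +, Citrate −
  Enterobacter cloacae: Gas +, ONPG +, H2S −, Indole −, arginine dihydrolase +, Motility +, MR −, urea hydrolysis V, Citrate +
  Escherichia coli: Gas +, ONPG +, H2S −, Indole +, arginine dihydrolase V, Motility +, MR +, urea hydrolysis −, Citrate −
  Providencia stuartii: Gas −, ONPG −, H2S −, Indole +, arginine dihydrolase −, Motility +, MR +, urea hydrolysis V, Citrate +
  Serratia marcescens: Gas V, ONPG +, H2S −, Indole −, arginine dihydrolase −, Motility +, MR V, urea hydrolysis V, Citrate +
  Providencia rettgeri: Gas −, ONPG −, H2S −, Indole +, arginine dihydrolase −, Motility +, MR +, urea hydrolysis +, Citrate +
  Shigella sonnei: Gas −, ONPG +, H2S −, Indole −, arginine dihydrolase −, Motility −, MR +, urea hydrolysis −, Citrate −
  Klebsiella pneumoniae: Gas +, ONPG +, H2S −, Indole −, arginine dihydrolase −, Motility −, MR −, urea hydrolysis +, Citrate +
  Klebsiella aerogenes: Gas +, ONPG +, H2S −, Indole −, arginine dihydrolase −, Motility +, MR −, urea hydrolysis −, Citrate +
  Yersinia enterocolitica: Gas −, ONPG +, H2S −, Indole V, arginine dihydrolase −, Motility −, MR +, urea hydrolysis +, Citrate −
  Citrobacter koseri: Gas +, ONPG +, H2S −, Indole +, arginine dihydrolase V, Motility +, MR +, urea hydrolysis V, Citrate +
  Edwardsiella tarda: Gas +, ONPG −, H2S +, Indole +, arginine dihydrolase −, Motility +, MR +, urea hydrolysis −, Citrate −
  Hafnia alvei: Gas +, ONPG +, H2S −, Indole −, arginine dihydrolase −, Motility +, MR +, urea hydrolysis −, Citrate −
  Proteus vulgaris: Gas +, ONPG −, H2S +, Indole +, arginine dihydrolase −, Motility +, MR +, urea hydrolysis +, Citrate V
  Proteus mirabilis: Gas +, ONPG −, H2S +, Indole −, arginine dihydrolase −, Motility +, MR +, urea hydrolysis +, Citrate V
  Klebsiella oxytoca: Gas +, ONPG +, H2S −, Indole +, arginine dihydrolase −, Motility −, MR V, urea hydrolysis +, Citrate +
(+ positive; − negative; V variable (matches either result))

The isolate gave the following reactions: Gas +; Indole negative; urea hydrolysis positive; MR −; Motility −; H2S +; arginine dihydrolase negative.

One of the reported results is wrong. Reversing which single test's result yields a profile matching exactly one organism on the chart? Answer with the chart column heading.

As reported, no row in the chart matches all 7 reactions.
Reversing MR → still no organism matches.
Reversing H2S (to −) → unique match: Klebsiella pneumoniae.
Reversing Gas → still no organism matches.
Reversing urea hydrolysis → still no organism matches.
Reversing arginine dihydrolase → still no organism matches.
Reversing Indole → still no organism matches.
Reversing Motility → still no organism matches.

H2S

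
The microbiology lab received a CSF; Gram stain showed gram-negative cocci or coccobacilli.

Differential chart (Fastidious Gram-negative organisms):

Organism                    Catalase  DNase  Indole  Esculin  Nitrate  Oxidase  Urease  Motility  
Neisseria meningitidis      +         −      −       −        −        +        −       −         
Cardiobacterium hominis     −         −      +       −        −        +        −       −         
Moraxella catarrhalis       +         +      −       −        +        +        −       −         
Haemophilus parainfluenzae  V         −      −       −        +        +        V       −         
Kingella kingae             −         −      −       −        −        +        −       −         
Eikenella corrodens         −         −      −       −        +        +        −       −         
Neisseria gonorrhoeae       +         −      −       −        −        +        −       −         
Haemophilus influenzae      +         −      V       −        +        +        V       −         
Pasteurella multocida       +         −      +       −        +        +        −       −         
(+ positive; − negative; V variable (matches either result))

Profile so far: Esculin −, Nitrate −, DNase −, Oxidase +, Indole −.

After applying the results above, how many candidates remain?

Oxidase +: all 9 remaining candidates are consistent.
Nitrate −: excludes 5 organisms — 4 left.
DNase −: all 4 remaining candidates are consistent.
Esculin −: all 4 remaining candidates are consistent.
Indole −: excludes Cardiobacterium hominis — 3 left.
Still consistent: Kingella kingae, Neisseria gonorrhoeae, Neisseria meningitidis.

3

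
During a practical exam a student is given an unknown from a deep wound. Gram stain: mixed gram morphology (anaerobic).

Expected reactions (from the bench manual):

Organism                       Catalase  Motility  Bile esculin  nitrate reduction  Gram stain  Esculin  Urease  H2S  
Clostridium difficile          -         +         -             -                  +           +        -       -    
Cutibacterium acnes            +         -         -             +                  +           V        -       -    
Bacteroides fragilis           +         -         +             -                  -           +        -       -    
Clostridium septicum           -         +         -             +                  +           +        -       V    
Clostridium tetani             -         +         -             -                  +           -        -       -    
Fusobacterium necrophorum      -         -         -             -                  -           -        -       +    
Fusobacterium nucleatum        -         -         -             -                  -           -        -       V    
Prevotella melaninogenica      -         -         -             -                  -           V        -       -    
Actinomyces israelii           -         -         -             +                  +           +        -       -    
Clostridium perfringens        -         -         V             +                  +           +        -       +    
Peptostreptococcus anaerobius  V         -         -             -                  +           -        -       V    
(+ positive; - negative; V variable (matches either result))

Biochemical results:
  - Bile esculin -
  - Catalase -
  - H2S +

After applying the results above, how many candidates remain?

Bile esculin -: excludes Bacteroides fragilis — 10 left.
H2S +: excludes 5 organisms — 5 left.
Catalase -: all 5 remaining candidates are consistent.
Still consistent: Clostridium perfringens, Clostridium septicum, Fusobacterium necrophorum, Fusobacterium nucleatum, Peptostreptococcus anaerobius.

5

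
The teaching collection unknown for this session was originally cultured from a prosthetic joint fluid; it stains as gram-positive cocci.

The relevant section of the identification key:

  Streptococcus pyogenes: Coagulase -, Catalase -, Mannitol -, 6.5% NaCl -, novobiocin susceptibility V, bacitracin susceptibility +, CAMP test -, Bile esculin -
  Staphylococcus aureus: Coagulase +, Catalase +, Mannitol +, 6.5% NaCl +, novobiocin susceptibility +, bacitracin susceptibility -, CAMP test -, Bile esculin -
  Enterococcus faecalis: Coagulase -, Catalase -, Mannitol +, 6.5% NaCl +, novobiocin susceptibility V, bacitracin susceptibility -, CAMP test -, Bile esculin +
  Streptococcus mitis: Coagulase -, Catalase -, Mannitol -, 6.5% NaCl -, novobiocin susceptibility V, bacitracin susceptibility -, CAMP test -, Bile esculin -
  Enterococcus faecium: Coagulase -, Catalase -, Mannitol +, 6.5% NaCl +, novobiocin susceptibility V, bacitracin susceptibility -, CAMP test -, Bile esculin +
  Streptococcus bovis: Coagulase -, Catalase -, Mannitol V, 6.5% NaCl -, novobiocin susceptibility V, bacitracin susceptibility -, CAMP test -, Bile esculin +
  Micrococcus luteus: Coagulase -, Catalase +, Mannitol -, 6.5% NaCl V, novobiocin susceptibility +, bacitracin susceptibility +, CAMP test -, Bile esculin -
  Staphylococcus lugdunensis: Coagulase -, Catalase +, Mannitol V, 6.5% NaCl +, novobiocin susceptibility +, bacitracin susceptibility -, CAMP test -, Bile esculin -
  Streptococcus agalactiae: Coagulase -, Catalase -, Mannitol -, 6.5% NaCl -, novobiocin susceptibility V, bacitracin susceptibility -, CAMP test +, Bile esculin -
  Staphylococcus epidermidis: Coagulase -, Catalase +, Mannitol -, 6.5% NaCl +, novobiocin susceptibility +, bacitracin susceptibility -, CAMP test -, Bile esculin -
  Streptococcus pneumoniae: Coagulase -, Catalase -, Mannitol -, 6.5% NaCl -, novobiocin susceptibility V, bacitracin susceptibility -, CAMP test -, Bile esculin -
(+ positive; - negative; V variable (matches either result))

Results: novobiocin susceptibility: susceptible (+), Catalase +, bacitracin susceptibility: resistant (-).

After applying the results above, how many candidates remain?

bacitracin susceptibility -: excludes Streptococcus pyogenes, Micrococcus luteus — 9 left.
novobiocin susceptibility +: all 9 remaining candidates are consistent.
Catalase +: excludes 6 organisms — 3 left.
Still consistent: Staphylococcus aureus, Staphylococcus epidermidis, Staphylococcus lugdunensis.

3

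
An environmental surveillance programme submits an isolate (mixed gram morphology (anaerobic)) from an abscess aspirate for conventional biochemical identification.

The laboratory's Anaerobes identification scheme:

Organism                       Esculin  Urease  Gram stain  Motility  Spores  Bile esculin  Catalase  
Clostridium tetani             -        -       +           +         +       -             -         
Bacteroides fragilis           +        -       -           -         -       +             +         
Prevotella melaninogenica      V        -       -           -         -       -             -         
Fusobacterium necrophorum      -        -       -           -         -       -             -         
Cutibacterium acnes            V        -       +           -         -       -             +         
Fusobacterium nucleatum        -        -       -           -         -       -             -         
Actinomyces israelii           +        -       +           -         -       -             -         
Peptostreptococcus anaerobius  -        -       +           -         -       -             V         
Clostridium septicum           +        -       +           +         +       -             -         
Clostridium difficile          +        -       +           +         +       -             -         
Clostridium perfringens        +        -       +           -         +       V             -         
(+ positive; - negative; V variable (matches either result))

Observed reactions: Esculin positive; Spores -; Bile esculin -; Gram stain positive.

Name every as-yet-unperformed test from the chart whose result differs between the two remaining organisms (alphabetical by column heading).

Catalase

Esculin +: excludes Clostridium tetani, Fusobacterium necrophorum, Fusobacterium nucleatum, Peptostreptococcus anaerobius — 7 left.
Bile esculin -: excludes Bacteroides fragilis — 6 left.
Spores -: excludes Clostridium septicum, Clostridium difficile, Clostridium perfringens — 3 left.
Gram stain +: excludes Prevotella melaninogenica — 2 left.
Two candidates remain: Actinomyces israelii and Cutibacterium acnes.
  Urease: - vs - — same for both, does not separate.
  Motility: - vs - — same for both, does not separate.
  Catalase: Actinomyces israelii -, Cutibacterium acnes + — discriminates.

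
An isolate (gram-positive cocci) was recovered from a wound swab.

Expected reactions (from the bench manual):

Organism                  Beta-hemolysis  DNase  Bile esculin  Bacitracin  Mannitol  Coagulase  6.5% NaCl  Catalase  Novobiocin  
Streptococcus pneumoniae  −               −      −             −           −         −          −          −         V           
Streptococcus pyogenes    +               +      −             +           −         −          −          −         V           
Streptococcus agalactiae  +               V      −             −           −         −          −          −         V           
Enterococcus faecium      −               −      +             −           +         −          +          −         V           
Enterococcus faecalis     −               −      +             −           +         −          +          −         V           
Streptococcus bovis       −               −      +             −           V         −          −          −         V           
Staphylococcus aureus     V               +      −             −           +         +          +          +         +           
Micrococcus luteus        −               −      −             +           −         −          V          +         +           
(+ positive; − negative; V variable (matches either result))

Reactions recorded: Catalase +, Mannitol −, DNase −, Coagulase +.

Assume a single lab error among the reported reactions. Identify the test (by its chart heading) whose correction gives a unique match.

As reported, no row in the chart matches all 4 reactions.
Reversing Catalase → still no organism matches.
Reversing Mannitol → still no organism matches.
Reversing Coagulase (to −) → unique match: Micrococcus luteus.
Reversing DNase → still no organism matches.

Coagulase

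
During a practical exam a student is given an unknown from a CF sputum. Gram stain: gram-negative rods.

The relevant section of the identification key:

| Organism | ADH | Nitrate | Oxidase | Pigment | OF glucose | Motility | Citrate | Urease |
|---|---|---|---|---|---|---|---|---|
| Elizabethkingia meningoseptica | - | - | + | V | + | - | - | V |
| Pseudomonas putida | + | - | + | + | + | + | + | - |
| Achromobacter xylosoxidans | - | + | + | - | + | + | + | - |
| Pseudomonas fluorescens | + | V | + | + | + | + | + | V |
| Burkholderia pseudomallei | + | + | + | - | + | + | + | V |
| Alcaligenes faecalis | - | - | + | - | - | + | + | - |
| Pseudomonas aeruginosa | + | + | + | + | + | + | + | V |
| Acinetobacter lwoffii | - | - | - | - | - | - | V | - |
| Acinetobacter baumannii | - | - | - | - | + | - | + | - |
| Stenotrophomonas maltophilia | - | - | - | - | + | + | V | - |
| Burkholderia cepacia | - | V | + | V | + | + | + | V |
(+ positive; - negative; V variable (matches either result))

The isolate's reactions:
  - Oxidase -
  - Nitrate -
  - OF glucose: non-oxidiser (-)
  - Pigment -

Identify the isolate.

Pigment -: excludes Pseudomonas putida, Pseudomonas fluorescens, Pseudomonas aeruginosa — 8 left.
Oxidase -: excludes 5 organisms — 3 left.
OF glucose -: excludes Acinetobacter baumannii, Stenotrophomonas maltophilia — 1 left.
Nitrate -: the one remaining candidate is consistent.

Acinetobacter lwoffii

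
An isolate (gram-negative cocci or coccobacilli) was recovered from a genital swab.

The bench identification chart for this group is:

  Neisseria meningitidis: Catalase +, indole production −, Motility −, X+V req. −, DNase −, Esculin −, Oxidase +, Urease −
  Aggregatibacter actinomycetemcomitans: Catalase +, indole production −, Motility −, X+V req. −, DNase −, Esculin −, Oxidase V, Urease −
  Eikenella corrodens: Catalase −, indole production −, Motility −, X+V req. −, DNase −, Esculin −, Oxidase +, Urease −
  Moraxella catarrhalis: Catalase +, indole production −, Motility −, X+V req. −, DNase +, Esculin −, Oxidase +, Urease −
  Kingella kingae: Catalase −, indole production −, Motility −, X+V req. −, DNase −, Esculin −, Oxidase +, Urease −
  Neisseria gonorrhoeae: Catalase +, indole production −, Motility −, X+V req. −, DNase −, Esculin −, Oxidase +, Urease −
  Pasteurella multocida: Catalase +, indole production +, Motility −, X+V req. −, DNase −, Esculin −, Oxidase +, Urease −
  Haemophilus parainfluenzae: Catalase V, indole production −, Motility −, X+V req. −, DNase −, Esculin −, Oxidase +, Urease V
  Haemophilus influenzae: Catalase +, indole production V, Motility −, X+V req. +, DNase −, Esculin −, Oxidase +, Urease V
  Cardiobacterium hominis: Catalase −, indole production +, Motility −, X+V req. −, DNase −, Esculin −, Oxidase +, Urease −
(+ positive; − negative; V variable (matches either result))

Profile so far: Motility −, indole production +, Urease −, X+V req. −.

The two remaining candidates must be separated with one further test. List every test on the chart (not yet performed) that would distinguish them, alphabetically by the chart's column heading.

Catalase

indole production +: excludes 7 organisms — 3 left.
Motility −: all 3 remaining candidates are consistent.
Urease −: all 3 remaining candidates are consistent.
X+V req. −: excludes Haemophilus influenzae — 2 left.
Two candidates remain: Cardiobacterium hominis and Pasteurella multocida.
  Catalase: Cardiobacterium hominis −, Pasteurella multocida + — discriminates.
  DNase: − vs − — same for both, does not separate.
  Esculin: − vs − — same for both, does not separate.
  Oxidase: + vs + — same for both, does not separate.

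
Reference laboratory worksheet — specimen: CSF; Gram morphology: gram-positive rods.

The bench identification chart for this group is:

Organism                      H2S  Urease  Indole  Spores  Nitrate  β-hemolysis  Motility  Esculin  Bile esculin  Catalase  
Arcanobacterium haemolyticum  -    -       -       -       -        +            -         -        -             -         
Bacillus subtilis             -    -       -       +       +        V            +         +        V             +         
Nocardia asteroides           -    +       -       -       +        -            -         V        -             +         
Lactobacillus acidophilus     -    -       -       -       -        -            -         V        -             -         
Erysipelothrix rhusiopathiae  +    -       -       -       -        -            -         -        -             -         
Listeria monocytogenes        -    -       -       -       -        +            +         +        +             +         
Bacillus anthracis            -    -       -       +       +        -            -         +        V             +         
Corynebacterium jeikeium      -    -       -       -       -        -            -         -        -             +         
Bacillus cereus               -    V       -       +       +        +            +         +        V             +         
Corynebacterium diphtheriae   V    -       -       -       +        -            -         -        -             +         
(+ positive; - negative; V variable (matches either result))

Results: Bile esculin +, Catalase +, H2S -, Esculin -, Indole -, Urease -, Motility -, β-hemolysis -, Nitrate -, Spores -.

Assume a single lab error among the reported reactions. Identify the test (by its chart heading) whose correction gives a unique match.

As reported, no row in the chart matches all 10 reactions.
Reversing Bile esculin (to -) → unique match: Corynebacterium jeikeium.
Reversing Spores → still no organism matches.
Reversing Nitrate → still no organism matches.
Reversing Indole → still no organism matches.
Reversing Catalase → still no organism matches.
Reversing β-hemolysis → still no organism matches.
Reversing H2S → still no organism matches.
Reversing Esculin → still no organism matches.
Reversing Motility → still no organism matches.
Reversing Urease → still no organism matches.

Bile esculin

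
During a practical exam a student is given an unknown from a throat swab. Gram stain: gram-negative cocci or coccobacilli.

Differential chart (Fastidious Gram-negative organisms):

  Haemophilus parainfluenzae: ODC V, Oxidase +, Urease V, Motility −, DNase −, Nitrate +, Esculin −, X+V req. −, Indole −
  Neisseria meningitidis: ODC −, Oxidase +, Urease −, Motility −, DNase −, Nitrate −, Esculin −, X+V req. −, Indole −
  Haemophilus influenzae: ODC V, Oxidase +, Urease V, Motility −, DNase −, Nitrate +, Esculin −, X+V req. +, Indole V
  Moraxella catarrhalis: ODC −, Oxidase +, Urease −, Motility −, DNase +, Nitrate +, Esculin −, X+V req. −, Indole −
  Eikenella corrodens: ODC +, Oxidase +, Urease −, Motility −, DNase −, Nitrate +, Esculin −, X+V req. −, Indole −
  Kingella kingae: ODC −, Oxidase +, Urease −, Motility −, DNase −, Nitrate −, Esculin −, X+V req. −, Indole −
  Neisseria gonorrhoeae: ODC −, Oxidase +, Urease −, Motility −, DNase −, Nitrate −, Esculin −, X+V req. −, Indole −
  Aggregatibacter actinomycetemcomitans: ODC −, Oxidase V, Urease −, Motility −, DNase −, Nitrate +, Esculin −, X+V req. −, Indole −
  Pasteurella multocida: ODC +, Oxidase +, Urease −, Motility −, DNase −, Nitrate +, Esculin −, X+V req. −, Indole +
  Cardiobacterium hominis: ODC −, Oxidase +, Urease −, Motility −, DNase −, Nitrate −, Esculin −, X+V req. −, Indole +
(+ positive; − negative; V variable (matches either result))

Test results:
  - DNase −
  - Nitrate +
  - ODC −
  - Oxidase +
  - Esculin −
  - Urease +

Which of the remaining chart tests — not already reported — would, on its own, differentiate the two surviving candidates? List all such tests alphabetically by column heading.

Esculin −: all 10 remaining candidates are consistent.
DNase −: excludes Moraxella catarrhalis — 9 left.
Oxidase +: all 9 remaining candidates are consistent.
ODC −: excludes Eikenella corrodens, Pasteurella multocida — 7 left.
Nitrate +: excludes Neisseria meningitidis, Kingella kingae, Neisseria gonorrhoeae, Cardiobacterium hominis — 3 left.
Urease +: excludes Aggregatibacter actinomycetemcomitans — 2 left.
Two candidates remain: Haemophilus influenzae and Haemophilus parainfluenzae.
  Motility: − vs − — same for both, does not separate.
  X+V req.: Haemophilus influenzae +, Haemophilus parainfluenzae − — discriminates.
  Indole: V vs − — variable for at least one, does not separate.

X+V req.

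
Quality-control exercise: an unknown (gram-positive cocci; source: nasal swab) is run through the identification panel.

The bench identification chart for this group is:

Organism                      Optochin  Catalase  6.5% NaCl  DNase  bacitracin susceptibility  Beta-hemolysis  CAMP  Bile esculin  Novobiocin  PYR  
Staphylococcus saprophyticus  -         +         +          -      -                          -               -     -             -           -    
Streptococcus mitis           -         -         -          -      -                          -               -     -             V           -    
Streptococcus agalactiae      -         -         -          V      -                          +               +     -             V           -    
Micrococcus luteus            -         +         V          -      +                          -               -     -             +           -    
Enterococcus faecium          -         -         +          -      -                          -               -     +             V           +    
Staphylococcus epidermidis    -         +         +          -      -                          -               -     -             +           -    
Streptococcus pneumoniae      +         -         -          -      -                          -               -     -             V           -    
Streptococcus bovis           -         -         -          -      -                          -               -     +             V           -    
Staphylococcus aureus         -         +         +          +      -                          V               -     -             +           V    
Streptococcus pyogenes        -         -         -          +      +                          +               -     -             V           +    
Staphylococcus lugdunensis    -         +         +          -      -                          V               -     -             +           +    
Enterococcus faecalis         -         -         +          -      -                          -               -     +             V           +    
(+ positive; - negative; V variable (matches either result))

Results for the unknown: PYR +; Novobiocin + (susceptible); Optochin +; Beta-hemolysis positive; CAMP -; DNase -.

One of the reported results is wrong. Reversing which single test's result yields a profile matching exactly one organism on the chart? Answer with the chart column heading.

Optochin

As reported, no row in the chart matches all 6 reactions.
Reversing DNase → still no organism matches.
Reversing CAMP → still no organism matches.
Reversing Novobiocin → still no organism matches.
Reversing Optochin (to -) → unique match: Staphylococcus lugdunensis.
Reversing Beta-hemolysis → still no organism matches.
Reversing PYR → still no organism matches.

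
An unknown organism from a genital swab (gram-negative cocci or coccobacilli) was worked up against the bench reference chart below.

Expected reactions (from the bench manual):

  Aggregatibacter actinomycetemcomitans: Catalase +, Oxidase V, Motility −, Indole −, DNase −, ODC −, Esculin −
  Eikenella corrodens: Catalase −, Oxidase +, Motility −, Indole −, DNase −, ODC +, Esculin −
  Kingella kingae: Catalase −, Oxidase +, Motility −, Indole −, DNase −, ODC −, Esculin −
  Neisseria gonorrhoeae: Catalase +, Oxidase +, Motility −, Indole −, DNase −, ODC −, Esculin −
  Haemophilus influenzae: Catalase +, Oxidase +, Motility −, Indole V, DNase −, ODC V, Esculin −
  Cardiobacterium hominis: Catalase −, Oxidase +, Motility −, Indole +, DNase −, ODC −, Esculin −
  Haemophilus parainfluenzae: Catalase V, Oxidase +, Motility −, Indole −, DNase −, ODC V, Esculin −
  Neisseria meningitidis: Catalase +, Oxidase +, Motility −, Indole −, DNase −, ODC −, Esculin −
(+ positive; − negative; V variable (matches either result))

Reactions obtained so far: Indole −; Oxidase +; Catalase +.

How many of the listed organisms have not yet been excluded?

5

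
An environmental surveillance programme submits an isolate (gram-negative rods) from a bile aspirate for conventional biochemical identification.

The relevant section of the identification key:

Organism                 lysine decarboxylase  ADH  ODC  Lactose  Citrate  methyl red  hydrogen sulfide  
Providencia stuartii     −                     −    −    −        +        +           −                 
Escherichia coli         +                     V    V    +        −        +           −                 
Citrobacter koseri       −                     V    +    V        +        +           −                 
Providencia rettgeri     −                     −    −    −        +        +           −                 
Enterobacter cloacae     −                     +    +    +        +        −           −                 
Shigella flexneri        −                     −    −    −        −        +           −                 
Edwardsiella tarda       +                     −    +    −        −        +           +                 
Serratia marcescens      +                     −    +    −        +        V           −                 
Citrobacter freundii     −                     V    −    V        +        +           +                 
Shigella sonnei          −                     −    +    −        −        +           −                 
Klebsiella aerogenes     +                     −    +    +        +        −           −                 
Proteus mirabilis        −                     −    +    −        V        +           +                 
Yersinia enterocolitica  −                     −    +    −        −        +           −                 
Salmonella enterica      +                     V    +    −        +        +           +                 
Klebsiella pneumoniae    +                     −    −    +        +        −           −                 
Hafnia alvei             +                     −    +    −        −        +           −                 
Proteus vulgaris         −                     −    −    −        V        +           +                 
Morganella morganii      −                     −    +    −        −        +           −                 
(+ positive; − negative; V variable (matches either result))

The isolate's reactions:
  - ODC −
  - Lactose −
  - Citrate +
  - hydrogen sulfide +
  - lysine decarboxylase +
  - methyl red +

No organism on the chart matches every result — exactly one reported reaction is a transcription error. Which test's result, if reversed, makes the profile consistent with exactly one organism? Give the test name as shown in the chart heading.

ODC

As reported, no row in the chart matches all 6 reactions.
Reversing ODC (to +) → unique match: Salmonella enterica.
Reversing Lactose → still no organism matches.
Reversing Citrate → still no organism matches.
Reversing hydrogen sulfide → still no organism matches.
Reversing lysine decarboxylase → 2 organisms match (not unique).
Reversing methyl red → still no organism matches.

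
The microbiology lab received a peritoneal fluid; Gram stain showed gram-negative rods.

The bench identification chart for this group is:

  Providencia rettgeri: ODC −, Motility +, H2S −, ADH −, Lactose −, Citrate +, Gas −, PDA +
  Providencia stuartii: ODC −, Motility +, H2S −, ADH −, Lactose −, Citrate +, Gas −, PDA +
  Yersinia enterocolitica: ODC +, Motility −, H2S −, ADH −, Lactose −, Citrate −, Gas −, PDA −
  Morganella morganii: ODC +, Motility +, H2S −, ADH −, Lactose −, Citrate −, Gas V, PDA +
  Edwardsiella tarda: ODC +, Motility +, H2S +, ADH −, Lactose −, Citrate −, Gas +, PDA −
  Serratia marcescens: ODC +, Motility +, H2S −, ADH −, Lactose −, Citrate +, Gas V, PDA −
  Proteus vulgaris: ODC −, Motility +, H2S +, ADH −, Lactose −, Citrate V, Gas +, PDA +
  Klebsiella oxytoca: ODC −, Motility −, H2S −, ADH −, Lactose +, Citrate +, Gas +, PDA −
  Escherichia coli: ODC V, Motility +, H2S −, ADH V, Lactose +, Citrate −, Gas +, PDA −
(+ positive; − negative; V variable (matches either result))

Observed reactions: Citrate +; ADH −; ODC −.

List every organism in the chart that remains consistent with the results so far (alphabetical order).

Citrate +: excludes Yersinia enterocolitica, Morganella morganii, Edwardsiella tarda, Escherichia coli — 5 left.
ODC −: excludes Serratia marcescens — 4 left.
ADH −: all 4 remaining candidates are consistent.

Klebsiella oxytoca, Proteus vulgaris, Providencia rettgeri, Providencia stuartii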